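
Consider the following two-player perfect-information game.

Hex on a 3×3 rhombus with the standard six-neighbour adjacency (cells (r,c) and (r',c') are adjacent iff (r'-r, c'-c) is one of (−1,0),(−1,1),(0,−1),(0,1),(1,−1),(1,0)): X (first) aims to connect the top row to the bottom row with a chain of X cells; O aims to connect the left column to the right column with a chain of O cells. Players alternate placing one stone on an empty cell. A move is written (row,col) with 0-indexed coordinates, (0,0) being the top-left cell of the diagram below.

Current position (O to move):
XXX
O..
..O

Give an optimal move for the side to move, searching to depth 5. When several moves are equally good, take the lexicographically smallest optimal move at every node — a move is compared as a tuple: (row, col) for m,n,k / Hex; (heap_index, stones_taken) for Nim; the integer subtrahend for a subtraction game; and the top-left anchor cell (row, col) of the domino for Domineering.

O's best at [XXX/O../..O]: (1,1)

ply 1, O at XXX/O../..O | (1,1)=+1→XXX/OO./..O*; (1,2)=-1→XXX/O.O/..O; (2,0)=-1→XXX/O../O.O; (2,1)=+1→XXX/O../.OO
ply 2, X at XXX/OO./..O | (1,2)=-1→XXX/OOX/..O*; (2,0)=-1→XXX/OO./X.O; (2,1)=-1→XXX/OO./.XO
ply 3, O at XXX/OOX/..O | (2,0)=-1→XXX/OOX/O.O; (2,1)=+1→XXX/OOX/.OO*
ply 4: XXX/OOX/.OO is terminal -1 (X); from XXX/O../..O depth 5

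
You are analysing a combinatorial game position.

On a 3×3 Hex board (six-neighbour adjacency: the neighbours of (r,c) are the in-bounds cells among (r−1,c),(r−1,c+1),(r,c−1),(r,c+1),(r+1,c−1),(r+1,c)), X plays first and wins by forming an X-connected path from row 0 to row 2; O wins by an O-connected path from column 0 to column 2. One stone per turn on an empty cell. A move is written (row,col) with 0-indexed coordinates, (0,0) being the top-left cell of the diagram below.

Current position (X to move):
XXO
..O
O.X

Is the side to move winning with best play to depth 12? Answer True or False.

X winning at [XXO/..O/O.X]: False

p1 X@[XXO/..O/O.X]: (1,0)[XXO/X.O/O.X]-1* (1,1)[XXO/.XO/O.X]-1 (2,1)[XXO/..O/OXX]-1
p2 O@[XXO/X.O/O.X]: (1,1)[XXO/XOO/O.X]+1* (2,1)[XXO/X.O/OOX]+1
p3 X@[XXO/XOO/O.X] terminal -1; root [XXO/..O/O.X] d12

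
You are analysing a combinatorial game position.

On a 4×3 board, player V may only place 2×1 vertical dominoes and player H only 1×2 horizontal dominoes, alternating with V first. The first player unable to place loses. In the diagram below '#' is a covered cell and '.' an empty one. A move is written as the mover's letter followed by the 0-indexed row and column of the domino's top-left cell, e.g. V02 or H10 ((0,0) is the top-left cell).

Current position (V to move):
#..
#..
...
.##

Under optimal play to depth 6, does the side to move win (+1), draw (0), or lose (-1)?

value(#../#../.../.##, V) = +1

ply 1, V at #../#../.../.## | V01=+1→##./##./.../.##*; V02=+1→#.#/#.#/.../.##; V11=+1→#../##./.#./.##; V12=+1→#../#.#/..#/.##; V20=-1→#../#../#../###
ply 2, H at ##./##./.../.## | H20=-1→##./##./##./.##*; H21=-1→##./##./.##/.##
ply 3, V at ##./##./##./.## | V02=+1→###/###/##./.##*; V12=+1→##./###/###/.##
ply 4: ###/###/##./.## is terminal -1 (H); from #../#../.../.## depth 6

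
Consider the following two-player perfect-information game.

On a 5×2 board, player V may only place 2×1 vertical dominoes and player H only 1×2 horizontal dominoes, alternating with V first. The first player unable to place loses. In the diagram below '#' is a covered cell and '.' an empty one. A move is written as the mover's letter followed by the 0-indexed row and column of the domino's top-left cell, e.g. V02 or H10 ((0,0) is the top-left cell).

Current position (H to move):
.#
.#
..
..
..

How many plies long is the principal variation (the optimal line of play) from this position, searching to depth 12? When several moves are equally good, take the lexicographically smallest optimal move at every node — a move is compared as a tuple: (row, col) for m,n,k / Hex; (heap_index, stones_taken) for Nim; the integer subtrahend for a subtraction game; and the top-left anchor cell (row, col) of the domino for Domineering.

p1 H@[.#/.#/../../..]: H20[.#/.#/##/../..]-1 H30[.#/.#/../##/..]+1* H40[.#/.#/../../##]-1
p2 V@[.#/.#/../##/..]: V00[##/##/../##/..]-1* V10[.#/##/#./##/..]-1
p3 H@[##/##/../##/..]: H20[##/##/##/##/..]+1* H40[##/##/../##/##]+1
p4 V@[##/##/##/##/..] terminal -1; root [.#/.#/../../..] d12

PV length from [.#/.#/../../..]: 3 plies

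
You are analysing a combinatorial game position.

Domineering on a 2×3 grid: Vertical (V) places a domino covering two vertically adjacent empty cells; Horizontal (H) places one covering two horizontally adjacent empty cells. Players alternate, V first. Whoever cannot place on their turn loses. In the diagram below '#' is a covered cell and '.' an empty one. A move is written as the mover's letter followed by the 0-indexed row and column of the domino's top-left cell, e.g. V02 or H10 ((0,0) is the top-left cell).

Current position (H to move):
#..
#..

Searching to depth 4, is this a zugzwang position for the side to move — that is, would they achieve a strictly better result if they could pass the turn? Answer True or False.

zugzwang(#../#.., H) = False

[#../#..] H move#1: H01:+1/###/#..*, H11:+1/#../###
[###/#..] end (terminal -1, V#2); searched #../#.. to 4
pass branch (V moves first from the same position):
  | [#../#..] V move#1: V01:+1/##./##.*, V02:+1/#.#/#.#
  | [##./##.] end (terminal -1, H#2); searched #../#.. to 4
H moving scores +1; H passing scores -1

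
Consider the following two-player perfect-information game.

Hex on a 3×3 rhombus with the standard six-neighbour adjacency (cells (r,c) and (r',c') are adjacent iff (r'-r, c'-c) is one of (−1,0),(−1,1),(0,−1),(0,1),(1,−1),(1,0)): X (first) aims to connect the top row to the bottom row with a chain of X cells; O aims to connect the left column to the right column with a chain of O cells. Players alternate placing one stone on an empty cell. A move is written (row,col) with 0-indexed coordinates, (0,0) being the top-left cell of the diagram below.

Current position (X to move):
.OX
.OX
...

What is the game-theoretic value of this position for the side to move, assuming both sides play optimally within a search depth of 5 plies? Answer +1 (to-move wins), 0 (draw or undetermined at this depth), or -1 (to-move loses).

value(.OX/.OX/..., X) = +1

ply 1, X at .OX/.OX/... | (0,0)=+1→XOX/.OX/...*; (1,0)=+1→.OX/XOX/...; (2,0)=+1→.OX/.OX/X..; (2,1)=+1→.OX/.OX/.X.; (2,2)=+1→.OX/.OX/..X
ply 2, O at XOX/.OX/... | (1,0)=-1→XOX/OOX/...*; (2,0)=-1→XOX/.OX/O..; (2,1)=-1→XOX/.OX/.O.; (2,2)=-1→XOX/.OX/..O
ply 3, X at XOX/OOX/... | (2,0)=+1→XOX/OOX/X..*; (2,1)=+1→XOX/OOX/.X.; (2,2)=+1→XOX/OOX/..X
ply 4, O at XOX/OOX/X.. | (2,1)=-1→XOX/OOX/XO.*; (2,2)=-1→XOX/OOX/X.O
ply 5, X at XOX/OOX/XO. | (2,2)=+1→XOX/OOX/XOX*
ply 6: XOX/OOX/XOX is terminal -1 (O); from .OX/.OX/... depth 5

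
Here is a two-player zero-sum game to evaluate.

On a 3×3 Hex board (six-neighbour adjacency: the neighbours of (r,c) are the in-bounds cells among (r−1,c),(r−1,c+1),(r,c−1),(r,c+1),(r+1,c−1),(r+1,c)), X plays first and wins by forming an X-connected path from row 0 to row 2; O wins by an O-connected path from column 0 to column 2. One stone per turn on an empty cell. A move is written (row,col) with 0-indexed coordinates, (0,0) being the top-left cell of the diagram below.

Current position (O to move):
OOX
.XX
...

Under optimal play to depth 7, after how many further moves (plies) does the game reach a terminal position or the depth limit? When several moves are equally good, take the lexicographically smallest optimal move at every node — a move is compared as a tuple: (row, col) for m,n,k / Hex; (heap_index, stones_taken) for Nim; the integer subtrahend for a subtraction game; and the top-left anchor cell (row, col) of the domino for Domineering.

PV length from [OOX/.XX/...]: 2 plies

p1 O@[OOX/.XX/...]: (1,0)[OOX/OXX/...]-1* (2,0)[OOX/.XX/O..]-1 (2,1)[OOX/.XX/.O.]-1 (2,2)[OOX/.XX/..O]-1
p2 X@[OOX/OXX/...]: (2,0)[OOX/OXX/X..]+1* (2,1)[OOX/OXX/.X.]+1 (2,2)[OOX/OXX/..X]+1
p3 O@[OOX/OXX/X..] terminal -1; root [OOX/.XX/...] d7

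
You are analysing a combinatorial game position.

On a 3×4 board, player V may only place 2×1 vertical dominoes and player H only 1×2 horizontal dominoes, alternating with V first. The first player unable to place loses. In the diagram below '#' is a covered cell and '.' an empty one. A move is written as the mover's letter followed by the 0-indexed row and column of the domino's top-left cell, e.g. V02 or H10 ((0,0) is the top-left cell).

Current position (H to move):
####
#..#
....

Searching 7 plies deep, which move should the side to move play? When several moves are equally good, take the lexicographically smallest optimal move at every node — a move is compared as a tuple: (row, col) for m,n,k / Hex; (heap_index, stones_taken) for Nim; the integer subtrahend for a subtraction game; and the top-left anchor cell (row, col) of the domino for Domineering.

ply 1, H at ####/#..#/.... | H11=+1→####/####/....*; H20=-1→####/#..#/##..; H21=+1→####/#..#/.##.; H22=-1→####/#..#/..##
ply 2: ####/####/.... is terminal -1 (V); from ####/#..#/.... depth 7

H's best at [####/#..#/....]: H11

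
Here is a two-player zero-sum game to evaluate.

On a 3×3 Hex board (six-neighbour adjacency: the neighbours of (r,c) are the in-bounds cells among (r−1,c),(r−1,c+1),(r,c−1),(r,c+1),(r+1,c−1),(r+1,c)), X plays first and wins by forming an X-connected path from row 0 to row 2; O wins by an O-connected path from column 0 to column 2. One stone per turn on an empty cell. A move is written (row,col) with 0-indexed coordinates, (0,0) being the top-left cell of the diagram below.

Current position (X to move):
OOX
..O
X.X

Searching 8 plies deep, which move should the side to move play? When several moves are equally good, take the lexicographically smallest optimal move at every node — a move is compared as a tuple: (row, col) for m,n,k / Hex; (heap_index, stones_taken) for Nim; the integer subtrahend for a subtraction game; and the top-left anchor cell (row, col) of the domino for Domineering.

X's best at [OOX/..O/X.X]: (1,1)

[OOX/..O/X.X] X move#1: (1,0):-1/OOX/X.O/X.X, (1,1):+1/OOX/.XO/X.X*, (2,1):-1/OOX/..O/XXX
[OOX/.XO/X.X] end (terminal -1, O#2); searched OOX/..O/X.X to 8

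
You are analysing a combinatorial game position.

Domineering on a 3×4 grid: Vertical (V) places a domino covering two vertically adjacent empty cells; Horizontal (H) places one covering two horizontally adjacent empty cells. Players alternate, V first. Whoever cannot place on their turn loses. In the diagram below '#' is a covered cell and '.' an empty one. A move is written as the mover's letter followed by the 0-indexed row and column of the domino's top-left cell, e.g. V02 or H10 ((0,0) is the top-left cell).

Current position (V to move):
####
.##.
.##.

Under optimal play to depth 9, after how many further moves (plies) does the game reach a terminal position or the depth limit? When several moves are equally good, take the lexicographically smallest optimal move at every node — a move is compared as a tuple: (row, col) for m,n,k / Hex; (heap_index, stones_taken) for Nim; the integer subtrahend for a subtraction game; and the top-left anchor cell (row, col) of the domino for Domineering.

PV length from [####/.##./.##.]: 1 ply

p1 V@[####/.##./.##.]: V10[####/###./###.]+1* V13[####/.###/.###]+1
p2 H@[####/###./###.] terminal -1; root [####/.##./.##.] d9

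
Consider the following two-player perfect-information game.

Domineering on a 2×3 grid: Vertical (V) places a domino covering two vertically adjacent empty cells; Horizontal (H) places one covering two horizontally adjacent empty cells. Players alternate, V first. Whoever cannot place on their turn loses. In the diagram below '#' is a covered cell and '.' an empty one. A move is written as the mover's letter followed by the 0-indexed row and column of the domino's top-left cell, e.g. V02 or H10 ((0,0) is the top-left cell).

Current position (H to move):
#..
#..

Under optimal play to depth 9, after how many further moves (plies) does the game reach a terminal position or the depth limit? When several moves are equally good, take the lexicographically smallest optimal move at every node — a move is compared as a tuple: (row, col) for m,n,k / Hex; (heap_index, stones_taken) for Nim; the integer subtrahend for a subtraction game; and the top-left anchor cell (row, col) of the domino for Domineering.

PV length from [#../#..]: 1 ply

[#../#..] H move#1: H01:+1/###/#..*, H11:+1/#../###
[###/#..] end (terminal -1, V#2); searched #../#.. to 9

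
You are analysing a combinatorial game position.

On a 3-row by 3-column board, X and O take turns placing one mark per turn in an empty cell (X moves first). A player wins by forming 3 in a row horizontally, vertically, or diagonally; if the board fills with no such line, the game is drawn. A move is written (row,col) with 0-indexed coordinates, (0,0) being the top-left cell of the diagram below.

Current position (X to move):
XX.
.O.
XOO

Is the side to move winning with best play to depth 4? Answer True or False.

X winning at [XX./.O./XOO]: True

[XX./.O./XOO] X move#1: (0,2):+1/XXX/.O./XOO*, (1,0):+1/XX./XO./XOO, (1,2):+1/XX./.OX/XOO
[XXX/.O./XOO] end (terminal -1, O#2); searched XX./.O./XOO to 4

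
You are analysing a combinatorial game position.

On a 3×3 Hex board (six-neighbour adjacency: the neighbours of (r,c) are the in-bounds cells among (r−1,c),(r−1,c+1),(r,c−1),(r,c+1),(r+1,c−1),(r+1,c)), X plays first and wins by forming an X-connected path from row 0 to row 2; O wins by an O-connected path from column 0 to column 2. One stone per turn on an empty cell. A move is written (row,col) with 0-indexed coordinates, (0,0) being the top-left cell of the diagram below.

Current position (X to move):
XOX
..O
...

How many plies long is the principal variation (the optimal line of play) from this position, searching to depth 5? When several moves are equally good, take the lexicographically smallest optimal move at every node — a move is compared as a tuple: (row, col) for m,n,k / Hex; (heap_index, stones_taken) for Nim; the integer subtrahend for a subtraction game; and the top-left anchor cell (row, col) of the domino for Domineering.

PV length from [XOX/..O/...]: 3 plies

ply 1, X at XOX/..O/... | (1,0)=-1→XOX/X.O/...; (1,1)=+1→XOX/.XO/...*; (2,0)=+1→XOX/..O/X..; (2,1)=-1→XOX/..O/.X.; (2,2)=-1→XOX/..O/..X
ply 2, O at XOX/.XO/... | (1,0)=-1→XOX/OXO/...*; (2,0)=-1→XOX/.XO/O..; (2,1)=-1→XOX/.XO/.O.; (2,2)=-1→XOX/.XO/..O
ply 3, X at XOX/OXO/... | (2,0)=+1→XOX/OXO/X..*; (2,1)=+1→XOX/OXO/.X.; (2,2)=+1→XOX/OXO/..X
ply 4: XOX/OXO/X.. is terminal -1 (O); from XOX/..O/... depth 5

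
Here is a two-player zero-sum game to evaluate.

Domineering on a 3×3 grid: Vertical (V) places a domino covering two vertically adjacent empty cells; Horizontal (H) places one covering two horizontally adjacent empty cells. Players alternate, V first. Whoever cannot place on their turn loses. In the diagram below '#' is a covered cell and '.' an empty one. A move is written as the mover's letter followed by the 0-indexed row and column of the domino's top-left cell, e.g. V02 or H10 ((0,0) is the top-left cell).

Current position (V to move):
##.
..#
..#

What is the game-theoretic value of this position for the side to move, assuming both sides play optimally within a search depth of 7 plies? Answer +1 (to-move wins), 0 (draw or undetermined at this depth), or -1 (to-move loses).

p1 V@[##./..#/..#]: V10[##./#.#/#.#]+1* V11[##./.##/.##]+1
p2 H@[##./#.#/#.#] terminal -1; root [##./..#/..#] d7

value(##./..#/..#, V) = +1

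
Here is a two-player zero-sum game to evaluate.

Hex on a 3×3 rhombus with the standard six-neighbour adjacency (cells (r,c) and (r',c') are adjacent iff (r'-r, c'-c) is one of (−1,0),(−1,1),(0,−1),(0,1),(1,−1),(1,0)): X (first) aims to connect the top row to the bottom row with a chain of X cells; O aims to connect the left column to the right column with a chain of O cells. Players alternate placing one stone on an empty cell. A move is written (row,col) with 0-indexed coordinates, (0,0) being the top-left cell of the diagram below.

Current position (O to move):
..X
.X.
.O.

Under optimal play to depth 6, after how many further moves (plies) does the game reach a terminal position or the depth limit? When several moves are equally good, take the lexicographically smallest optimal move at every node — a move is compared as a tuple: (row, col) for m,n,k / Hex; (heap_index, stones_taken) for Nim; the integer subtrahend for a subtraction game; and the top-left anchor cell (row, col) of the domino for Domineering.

PV length from [..X/.X./.O.]: 5 plies

p1 O@[..X/.X./.O.]: (0,0)[O.X/.X./.O.]-1 (0,1)[.OX/.X./.O.]-1 (1,0)[..X/OX./.O.]-1 (1,2)[..X/.XO/.O.]-1 (2,0)[..X/.X./OO.]+1* (2,2)[..X/.X./.OO]-1
p2 X@[..X/.X./OO.]: (0,0)[X.X/.X./OO.]-1* (0,1)[.XX/.X./OO.]-1 (1,0)[..X/XX./OO.]-1 (1,2)[..X/.XX/OO.]-1 (2,2)[..X/.X./OOX]-1
p3 O@[X.X/.X./OO.]: (0,1)[XOX/.X./OO.]+1* (1,0)[X.X/OX./OO.]+1 (1,2)[X.X/.XO/OO.]+1 (2,2)[X.X/.X./OOO]+1
p4 X@[XOX/.X./OO.]: (1,0)[XOX/XX./OO.]-1* (1,2)[XOX/.XX/OO.]-1 (2,2)[XOX/.X./OOX]-1
p5 O@[XOX/XX./OO.]: (1,2)[XOX/XXO/OO.]+1* (2,2)[XOX/XX./OOO]+1
p6 X@[XOX/XXO/OO.] terminal -1; root [..X/.X./.O.] d6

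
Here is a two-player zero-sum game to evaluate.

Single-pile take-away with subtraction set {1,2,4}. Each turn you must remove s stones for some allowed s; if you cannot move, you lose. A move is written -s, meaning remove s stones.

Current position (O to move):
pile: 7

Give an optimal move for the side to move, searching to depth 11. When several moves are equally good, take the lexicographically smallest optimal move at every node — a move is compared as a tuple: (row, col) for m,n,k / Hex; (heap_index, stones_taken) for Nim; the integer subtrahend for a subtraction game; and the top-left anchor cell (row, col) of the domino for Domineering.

p1 O@[7]: -1[6]+1* -2[5]-1 -4[3]+1
p2 X@[6]: -1[5]-1* -2[4]-1 -4[2]-1
p3 O@[5]: -1[4]-1 -2[3]+1* -4[1]-1
p4 X@[3]: -1[2]-1* -2[1]-1
p5 O@[2]: -1[1]-1 -2[0]+1*
p6 X@[0] terminal -1; root [7] d11

O's best at [7]: -1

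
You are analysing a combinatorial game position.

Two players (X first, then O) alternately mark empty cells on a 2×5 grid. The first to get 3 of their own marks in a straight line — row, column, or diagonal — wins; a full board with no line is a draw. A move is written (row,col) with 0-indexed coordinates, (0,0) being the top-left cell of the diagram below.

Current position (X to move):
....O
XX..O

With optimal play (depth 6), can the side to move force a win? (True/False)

ply 1, X at ....O/XX..O | (0,0)=+0→X...O/XX..O; (0,1)=+0→.X..O/XX..O; (0,2)=+0→..X.O/XX..O; (0,3)=+0→...XO/XX..O; (1,2)=+1→....O/XXX.O*; (1,3)=+0→....O/XX.XO
ply 2: ....O/XXX.O is terminal -1 (O); from ....O/XX..O depth 6

X winning at [....O/XX..O]: True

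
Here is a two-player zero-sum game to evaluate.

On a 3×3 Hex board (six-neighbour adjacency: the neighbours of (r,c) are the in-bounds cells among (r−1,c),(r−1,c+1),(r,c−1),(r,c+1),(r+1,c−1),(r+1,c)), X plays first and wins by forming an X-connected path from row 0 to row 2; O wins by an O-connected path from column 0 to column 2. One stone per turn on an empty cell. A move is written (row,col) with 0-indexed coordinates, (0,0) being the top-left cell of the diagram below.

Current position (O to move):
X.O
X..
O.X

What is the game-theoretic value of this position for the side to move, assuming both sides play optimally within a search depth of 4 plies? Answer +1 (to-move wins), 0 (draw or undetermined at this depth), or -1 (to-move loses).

value(X.O/X../O.X, O) = +1

[X.O/X../O.X] O move#1: (0,1):-1/XOO/X../O.X, (1,1):+1/X.O/XO./O.X*, (1,2):+1/X.O/X.O/O.X, (2,1):+1/X.O/X../OOX
[X.O/XO./O.X] end (terminal -1, X#2); searched X.O/X../O.X to 4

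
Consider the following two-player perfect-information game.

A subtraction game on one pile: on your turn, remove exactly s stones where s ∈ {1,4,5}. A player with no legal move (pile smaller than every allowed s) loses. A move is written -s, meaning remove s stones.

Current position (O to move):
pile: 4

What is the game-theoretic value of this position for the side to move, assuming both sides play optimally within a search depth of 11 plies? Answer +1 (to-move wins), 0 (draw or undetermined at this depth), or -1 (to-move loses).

p1 O@[4]: -1[3]-1 -4[0]+1*
p2 X@[0] terminal -1; root [4] d11

value(4, O) = +1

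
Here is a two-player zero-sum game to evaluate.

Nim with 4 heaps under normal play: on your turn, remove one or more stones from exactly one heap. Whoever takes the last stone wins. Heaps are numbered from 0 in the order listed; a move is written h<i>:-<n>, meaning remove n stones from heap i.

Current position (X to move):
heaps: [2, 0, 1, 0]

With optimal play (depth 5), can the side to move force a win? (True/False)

[(2,0,1,0)] X move#1: h0:-1:+1/(1,0,1,0)*, h0:-2:-1/(0,0,1,0), h2:-1:-1/(2,0,0,0)
[(1,0,1,0)] O move#2: h0:-1:-1/(0,0,1,0)*, h2:-1:-1/(1,0,0,0)
[(0,0,1,0)] X move#3: h2:-1:+1/(0,0,0,0)*
[(0,0,0,0)] end (terminal -1, O#4); searched (2,0,1,0) to 5

X winning at [(2,0,1,0)]: True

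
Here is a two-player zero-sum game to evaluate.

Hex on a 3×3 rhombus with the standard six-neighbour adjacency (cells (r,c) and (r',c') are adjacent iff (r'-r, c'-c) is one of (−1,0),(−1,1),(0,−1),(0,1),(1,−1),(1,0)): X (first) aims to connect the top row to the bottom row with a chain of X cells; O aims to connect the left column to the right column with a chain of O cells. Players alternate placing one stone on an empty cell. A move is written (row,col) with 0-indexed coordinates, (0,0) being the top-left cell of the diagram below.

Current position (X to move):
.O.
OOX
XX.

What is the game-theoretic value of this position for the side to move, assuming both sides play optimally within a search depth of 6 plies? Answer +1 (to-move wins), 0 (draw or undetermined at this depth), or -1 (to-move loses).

[.O./OOX/XX.] X move#1: (0,0):-1/XO./OOX/XX., (0,2):+1/.OX/OOX/XX.*, (2,2):-1/.O./OOX/XXX
[.OX/OOX/XX.] end (terminal -1, O#2); searched .O./OOX/XX. to 6

value(.O./OOX/XX., X) = +1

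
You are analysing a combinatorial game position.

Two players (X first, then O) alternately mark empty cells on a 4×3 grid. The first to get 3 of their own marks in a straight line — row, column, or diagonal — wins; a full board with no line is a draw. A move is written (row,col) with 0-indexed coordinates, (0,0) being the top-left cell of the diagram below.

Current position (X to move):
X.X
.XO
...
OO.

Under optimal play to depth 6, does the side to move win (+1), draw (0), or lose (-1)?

value(X.X/.XO/.../OO., X) = +1

[X.X/.XO/.../OO.] X move#1: (0,1):+1/XXX/.XO/.../OO.*, (1,0):-1/X.X/XXO/.../OO., (2,0):+1/X.X/.XO/X../OO., (2,1):-1/X.X/.XO/.X./OO., (2,2):+1/X.X/.XO/..X/OO., (3,2):-1/X.X/.XO/.../OOX
[XXX/.XO/.../OO.] end (terminal -1, O#2); searched X.X/.XO/.../OO. to 6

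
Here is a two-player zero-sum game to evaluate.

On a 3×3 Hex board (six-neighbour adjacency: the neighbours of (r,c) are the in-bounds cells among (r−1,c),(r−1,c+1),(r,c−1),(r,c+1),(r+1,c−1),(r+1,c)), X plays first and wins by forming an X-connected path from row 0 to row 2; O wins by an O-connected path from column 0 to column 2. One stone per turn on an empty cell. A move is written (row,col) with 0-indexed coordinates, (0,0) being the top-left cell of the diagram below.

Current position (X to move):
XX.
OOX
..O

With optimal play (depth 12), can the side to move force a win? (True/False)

p1 X@[XX./OOX/..O]: (0,2)[XXX/OOX/..O]-1* (2,0)[XX./OOX/X.O]-1 (2,1)[XX./OOX/.XO]-1
p2 O@[XXX/OOX/..O]: (2,0)[XXX/OOX/O.O]-1 (2,1)[XXX/OOX/.OO]+1*
p3 X@[XXX/OOX/.OO] terminal -1; root [XX./OOX/..O] d12

X winning at [XX./OOX/..O]: False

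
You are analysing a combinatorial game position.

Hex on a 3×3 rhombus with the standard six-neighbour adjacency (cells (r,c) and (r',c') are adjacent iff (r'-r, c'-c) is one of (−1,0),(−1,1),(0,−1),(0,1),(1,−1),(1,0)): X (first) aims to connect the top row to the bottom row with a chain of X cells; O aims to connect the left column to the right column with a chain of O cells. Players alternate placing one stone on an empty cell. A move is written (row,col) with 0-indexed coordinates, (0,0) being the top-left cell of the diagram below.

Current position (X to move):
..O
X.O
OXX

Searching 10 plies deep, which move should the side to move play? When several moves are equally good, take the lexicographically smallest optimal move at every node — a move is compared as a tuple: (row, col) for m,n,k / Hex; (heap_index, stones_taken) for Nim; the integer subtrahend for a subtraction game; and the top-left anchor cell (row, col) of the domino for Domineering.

p1 X@[..O/X.O/OXX]: (0,0)[X.O/X.O/OXX]-1 (0,1)[.XO/X.O/OXX]-1 (1,1)[..O/XXO/OXX]+1*
p2 O@[..O/XXO/OXX]: (0,0)[O.O/XXO/OXX]-1* (0,1)[.OO/XXO/OXX]-1
p3 X@[O.O/XXO/OXX]: (0,1)[OXO/XXO/OXX]+1*
p4 O@[OXO/XXO/OXX] terminal -1; root [..O/X.O/OXX] d10

X's best at [..O/X.O/OXX]: (1,1)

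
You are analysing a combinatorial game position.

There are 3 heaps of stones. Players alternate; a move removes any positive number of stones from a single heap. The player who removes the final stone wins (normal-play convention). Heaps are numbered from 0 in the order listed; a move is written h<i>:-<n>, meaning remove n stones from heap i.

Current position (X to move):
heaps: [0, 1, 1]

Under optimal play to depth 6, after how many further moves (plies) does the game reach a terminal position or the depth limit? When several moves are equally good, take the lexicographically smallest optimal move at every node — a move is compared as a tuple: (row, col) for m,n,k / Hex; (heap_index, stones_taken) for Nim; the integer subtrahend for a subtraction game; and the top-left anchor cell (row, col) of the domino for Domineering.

ply 1, X at (0,1,1) | h1:-1=-1→(0,0,1)*; h2:-1=-1→(0,1,0)
ply 2, O at (0,0,1) | h2:-1=+1→(0,0,0)*
ply 3: (0,0,0) is terminal -1 (X); from (0,1,1) depth 6

PV length from [(0,1,1)]: 2 plies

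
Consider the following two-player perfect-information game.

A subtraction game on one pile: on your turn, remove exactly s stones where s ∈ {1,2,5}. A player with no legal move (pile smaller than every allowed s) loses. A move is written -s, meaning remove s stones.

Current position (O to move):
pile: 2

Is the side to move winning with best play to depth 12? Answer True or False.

O winning at [2]: True

ply 1, O at 2 | -1=-1→1; -2=+1→0*
ply 2: 0 is terminal -1 (X); from 2 depth 12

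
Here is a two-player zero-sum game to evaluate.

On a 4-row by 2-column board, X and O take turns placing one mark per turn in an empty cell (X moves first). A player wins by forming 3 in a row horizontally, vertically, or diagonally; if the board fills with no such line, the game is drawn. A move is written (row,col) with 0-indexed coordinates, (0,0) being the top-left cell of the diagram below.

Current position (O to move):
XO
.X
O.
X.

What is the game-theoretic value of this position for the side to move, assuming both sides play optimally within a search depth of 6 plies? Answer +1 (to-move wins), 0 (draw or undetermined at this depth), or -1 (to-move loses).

[XO/.X/O./X.] O move#1: (1,0):+0/XO/OX/O./X.*, (2,1):+0/XO/.X/OO/X., (3,1):+0/XO/.X/O./XO
[XO/OX/O./X.] X move#2: (2,1):+0/XO/OX/OX/X.*, (3,1):+0/XO/OX/O./XX
[XO/OX/OX/X.] O move#3: (3,1):+0/XO/OX/OX/XO*
[XO/OX/OX/XO] end (terminal +0, X#4); searched XO/.X/O./X. to 6

value(XO/.X/O./X., O) = 0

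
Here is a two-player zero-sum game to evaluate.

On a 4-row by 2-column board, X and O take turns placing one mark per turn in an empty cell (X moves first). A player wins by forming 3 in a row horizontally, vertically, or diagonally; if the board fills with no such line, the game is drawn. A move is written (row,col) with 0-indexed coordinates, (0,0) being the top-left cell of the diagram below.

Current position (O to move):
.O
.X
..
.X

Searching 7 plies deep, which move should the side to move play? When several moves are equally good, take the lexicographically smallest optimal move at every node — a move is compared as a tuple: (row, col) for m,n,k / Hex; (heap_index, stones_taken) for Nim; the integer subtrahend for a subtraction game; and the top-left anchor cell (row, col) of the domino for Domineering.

[.O/.X/../.X] O move#1: (0,0):-1/OO/.X/../.X, (1,0):-1/.O/OX/../.X, (2,0):-1/.O/.X/O./.X, (2,1):+0/.O/.X/.O/.X*, (3,0):-1/.O/.X/../OX
[.O/.X/.O/.X] X move#2: (0,0):+0/XO/.X/.O/.X*, (1,0):+0/.O/XX/.O/.X, (2,0):+0/.O/.X/XO/.X, (3,0):+0/.O/.X/.O/XX
[XO/.X/.O/.X] O move#3: (1,0):+0/XO/OX/.O/.X*, (2,0):+0/XO/.X/OO/.X, (3,0):+0/XO/.X/.O/OX
[XO/OX/.O/.X] X move#4: (2,0):+0/XO/OX/XO/.X*, (3,0):+0/XO/OX/.O/XX
[XO/OX/XO/.X] O move#5: (3,0):+0/XO/OX/XO/OX*
[XO/OX/XO/OX] end (terminal +0, X#6); searched .O/.X/../.X to 7

O's best at [.O/.X/../.X]: (2,1)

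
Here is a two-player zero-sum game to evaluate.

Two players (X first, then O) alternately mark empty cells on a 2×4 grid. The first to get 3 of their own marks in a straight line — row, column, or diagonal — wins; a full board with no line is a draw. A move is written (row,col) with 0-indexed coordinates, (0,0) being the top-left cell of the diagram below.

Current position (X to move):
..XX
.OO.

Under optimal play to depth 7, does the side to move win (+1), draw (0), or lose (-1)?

value(..XX/.OO., X) = +1

p1 X@[..XX/.OO.]: (0,0)[X.XX/.OO.]-1 (0,1)[.XXX/.OO.]+1* (1,0)[..XX/XOO.]-1 (1,3)[..XX/.OOX]-1
p2 O@[.XXX/.OO.] terminal -1; root [..XX/.OO.] d7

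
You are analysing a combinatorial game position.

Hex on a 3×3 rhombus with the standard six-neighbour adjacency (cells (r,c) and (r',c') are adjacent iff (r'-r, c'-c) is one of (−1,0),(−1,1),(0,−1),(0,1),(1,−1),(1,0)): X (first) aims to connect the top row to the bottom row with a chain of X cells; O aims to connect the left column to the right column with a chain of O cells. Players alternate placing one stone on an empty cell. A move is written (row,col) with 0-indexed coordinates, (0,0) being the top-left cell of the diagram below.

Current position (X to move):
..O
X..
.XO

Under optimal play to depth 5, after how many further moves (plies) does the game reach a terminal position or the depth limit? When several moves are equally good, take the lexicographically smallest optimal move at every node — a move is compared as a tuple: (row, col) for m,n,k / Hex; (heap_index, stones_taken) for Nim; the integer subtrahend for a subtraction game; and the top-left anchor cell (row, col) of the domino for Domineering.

p1 X@[..O/X../.XO]: (0,0)[X.O/X../.XO]+1* (0,1)[.XO/X../.XO]+1 (1,1)[..O/XX./.XO]+1 (1,2)[..O/X.X/.XO]+1 (2,0)[..O/X../XXO]+1
p2 O@[X.O/X../.XO]: (0,1)[XOO/X../.XO]-1* (1,1)[X.O/XO./.XO]-1 (1,2)[X.O/X.O/.XO]-1 (2,0)[X.O/X../OXO]-1
p3 X@[XOO/X../.XO]: (1,1)[XOO/XX./.XO]+1* (1,2)[XOO/X.X/.XO]+1 (2,0)[XOO/X../XXO]+1
p4 O@[XOO/XX./.XO] terminal -1; root [..O/X../.XO] d5

PV length from [..O/X../.XO]: 3 plies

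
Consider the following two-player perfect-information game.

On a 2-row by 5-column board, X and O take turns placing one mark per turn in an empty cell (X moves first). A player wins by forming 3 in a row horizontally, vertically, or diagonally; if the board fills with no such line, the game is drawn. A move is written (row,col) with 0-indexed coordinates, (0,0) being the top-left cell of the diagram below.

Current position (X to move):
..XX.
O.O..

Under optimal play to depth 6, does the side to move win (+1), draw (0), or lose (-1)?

value(..XX./O.O.., X) = +1

p1 X@[..XX./O.O..]: (0,0)[X.XX./O.O..]-1 (0,1)[.XXX./O.O..]+1* (0,4)[..XXX/O.O..]+1 (1,1)[..XX./OXO..]+1 (1,3)[..XX./O.OX.]-1 (1,4)[..XX./O.O.X]-1
p2 O@[.XXX./O.O..] terminal -1; root [..XX./O.O..] d6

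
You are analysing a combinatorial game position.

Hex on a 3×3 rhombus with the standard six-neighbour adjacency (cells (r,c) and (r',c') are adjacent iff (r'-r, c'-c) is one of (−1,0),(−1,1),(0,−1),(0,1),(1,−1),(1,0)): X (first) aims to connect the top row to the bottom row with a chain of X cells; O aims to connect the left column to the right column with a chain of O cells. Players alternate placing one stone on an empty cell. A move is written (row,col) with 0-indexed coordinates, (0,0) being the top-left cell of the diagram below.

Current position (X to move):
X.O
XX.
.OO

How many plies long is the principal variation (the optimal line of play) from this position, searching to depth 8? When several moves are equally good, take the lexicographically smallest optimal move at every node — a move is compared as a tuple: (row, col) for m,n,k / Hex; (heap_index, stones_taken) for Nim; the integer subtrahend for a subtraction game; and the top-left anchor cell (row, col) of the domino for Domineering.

PV length from [X.O/XX./.OO]: 1 ply

ply 1, X at X.O/XX./.OO | (0,1)=-1→XXO/XX./.OO; (1,2)=-1→X.O/XXX/.OO; (2,0)=+1→X.O/XX./XOO*
ply 2: X.O/XX./XOO is terminal -1 (O); from X.O/XX./.OO depth 8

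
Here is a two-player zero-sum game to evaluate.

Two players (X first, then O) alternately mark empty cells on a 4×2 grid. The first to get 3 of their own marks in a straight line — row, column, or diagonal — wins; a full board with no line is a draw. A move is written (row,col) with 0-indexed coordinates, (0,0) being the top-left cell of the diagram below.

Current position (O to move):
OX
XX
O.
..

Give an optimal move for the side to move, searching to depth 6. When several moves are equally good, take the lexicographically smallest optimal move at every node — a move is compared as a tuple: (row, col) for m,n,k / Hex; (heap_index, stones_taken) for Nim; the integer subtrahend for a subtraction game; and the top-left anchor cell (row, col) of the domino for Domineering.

O's best at [OX/XX/O./..]: (2,1)

ply 1, O at OX/XX/O./.. | (2,1)=+0→OX/XX/OO/..*; (3,0)=-1→OX/XX/O./O.; (3,1)=-1→OX/XX/O./.O
ply 2, X at OX/XX/OO/.. | (3,0)=+0→OX/XX/OO/X.*; (3,1)=+0→OX/XX/OO/.X
ply 3, O at OX/XX/OO/X. | (3,1)=+0→OX/XX/OO/XO*
ply 4: OX/XX/OO/XO is terminal +0 (X); from OX/XX/O./.. depth 6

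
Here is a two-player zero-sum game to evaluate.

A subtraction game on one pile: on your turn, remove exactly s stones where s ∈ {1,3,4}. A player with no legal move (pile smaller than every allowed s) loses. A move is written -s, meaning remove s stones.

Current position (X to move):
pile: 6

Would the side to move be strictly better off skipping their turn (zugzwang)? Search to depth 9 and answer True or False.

zugzwang(6, X) = False

ply 1, X at 6 | -1=-1→5; -3=-1→3; -4=+1→2*
ply 2, O at 2 | -1=-1→1*
ply 3, X at 1 | -1=+1→0*
ply 4: 0 is terminal -1 (O); from 6 depth 9
if X skipped the turn, O would face:
~ ply 1, O at 6 | -1=-1→5; -3=-1→3; -4=+1→2*
~ ply 2, X at 2 | -1=-1→1*
~ ply 3, O at 1 | -1=+1→0*
~ ply 4: 0 is terminal -1 (X); from 6 depth 9
compare (X): move=+1 vs pass=-1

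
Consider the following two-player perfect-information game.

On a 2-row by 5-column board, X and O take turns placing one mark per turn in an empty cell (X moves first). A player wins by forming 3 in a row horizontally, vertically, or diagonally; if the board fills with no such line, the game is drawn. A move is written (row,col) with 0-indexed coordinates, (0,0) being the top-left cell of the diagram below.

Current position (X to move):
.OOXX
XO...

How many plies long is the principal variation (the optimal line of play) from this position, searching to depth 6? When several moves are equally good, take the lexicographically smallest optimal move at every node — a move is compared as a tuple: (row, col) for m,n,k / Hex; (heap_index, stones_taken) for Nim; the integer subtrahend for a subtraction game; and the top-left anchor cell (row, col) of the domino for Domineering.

p1 X@[.OOXX/XO...]: (0,0)[XOOXX/XO...]+0* (1,2)[.OOXX/XOX..]-1 (1,3)[.OOXX/XO.X.]-1 (1,4)[.OOXX/XO..X]-1
p2 O@[XOOXX/XO...]: (1,2)[XOOXX/XOO..]+0* (1,3)[XOOXX/XO.O.]+0 (1,4)[XOOXX/XO..O]+0
p3 X@[XOOXX/XOO..]: (1,3)[XOOXX/XOOX.]+0* (1,4)[XOOXX/XOO.X]-1
p4 O@[XOOXX/XOOX.]: (1,4)[XOOXX/XOOXO]+0*
p5 X@[XOOXX/XOOXO] terminal +0; root [.OOXX/XO...] d6

PV length from [.OOXX/XO...]: 4 plies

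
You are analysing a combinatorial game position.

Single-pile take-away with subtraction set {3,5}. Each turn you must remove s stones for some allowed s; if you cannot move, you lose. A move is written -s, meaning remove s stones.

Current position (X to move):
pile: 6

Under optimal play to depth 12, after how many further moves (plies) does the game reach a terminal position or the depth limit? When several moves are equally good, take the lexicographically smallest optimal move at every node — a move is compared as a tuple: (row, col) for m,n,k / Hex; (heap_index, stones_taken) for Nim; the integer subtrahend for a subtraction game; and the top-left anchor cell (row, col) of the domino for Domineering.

PV length from [6]: 1 ply

[6] X move#1: -3:-1/3, -5:+1/1*
[1] end (terminal -1, O#2); searched 6 to 12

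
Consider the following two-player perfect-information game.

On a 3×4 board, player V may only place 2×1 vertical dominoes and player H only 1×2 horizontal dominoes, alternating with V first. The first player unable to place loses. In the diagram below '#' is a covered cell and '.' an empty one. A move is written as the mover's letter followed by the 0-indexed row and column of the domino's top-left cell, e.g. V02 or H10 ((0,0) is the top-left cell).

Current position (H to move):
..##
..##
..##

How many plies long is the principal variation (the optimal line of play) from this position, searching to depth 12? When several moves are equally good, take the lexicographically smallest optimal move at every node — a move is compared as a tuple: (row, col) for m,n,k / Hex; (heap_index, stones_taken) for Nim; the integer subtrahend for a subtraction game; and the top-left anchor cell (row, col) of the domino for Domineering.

p1 H@[..##/..##/..##]: H00[####/..##/..##]-1 H10[..##/####/..##]+1* H20[..##/..##/####]-1
p2 V@[..##/####/..##] terminal -1; root [..##/..##/..##] d12

PV length from [..##/..##/..##]: 1 ply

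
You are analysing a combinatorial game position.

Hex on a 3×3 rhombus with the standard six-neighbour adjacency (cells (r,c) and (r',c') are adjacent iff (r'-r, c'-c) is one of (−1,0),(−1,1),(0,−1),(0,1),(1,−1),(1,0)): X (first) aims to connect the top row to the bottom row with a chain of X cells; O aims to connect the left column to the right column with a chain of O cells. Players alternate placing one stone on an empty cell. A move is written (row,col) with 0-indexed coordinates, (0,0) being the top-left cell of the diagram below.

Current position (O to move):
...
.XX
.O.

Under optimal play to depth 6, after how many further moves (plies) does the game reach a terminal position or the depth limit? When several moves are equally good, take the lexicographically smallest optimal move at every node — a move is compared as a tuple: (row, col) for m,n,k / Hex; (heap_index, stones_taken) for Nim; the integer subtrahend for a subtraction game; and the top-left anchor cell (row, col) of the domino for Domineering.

PV length from [.../.XX/.O.]: 6 plies

p1 O@[.../.XX/.O.]: (0,0)[O../.XX/.O.]-1* (0,1)[.O./.XX/.O.]-1 (0,2)[..O/.XX/.O.]-1 (1,0)[.../OXX/.O.]-1 (2,0)[.../.XX/OO.]-1 (2,2)[.../.XX/.OO]-1
p2 X@[O../.XX/.O.]: (0,1)[OX./.XX/.O.]+1* (0,2)[O.X/.XX/.O.]+1 (1,0)[O../XXX/.O.]+1 (2,0)[O../.XX/XO.]+1 (2,2)[O../.XX/.OX]+1
p3 O@[OX./.XX/.O.]: (0,2)[OXO/.XX/.O.]-1* (1,0)[OX./OXX/.O.]-1 (2,0)[OX./.XX/OO.]-1 (2,2)[OX./.XX/.OO]-1
p4 X@[OXO/.XX/.O.]: (1,0)[OXO/XXX/.O.]+1* (2,0)[OXO/.XX/XO.]+1 (2,2)[OXO/.XX/.OX]+1
p5 O@[OXO/XXX/.O.]: (2,0)[OXO/XXX/OO.]-1* (2,2)[OXO/XXX/.OO]-1
p6 X@[OXO/XXX/OO.]: (2,2)[OXO/XXX/OOX]+1*
p7 O@[OXO/XXX/OOX] terminal -1; root [.../.XX/.O.] d6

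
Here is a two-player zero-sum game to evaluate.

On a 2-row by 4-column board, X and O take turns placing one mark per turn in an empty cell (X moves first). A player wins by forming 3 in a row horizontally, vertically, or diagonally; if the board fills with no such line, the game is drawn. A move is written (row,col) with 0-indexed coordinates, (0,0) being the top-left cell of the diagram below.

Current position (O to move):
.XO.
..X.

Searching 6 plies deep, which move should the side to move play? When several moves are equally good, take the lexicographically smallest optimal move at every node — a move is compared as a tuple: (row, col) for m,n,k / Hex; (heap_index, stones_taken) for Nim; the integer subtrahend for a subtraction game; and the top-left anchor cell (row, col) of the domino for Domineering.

O's best at [.XO./..X.]: (1,0)

p1 O@[.XO./..X.]: (0,0)[OXO./..X.]-1 (0,3)[.XOO/..X.]-1 (1,0)[.XO./O.X.]+0* (1,1)[.XO./.OX.]+0 (1,3)[.XO./..XO]+0
p2 X@[.XO./O.X.]: (0,0)[XXO./O.X.]+0* (0,3)[.XOX/O.X.]+0 (1,1)[.XO./OXX.]+0 (1,3)[.XO./O.XX]+0
p3 O@[XXO./O.X.]: (0,3)[XXOO/O.X.]+0* (1,1)[XXO./OOX.]+0 (1,3)[XXO./O.XO]+0
p4 X@[XXOO/O.X.]: (1,1)[XXOO/OXX.]+0* (1,3)[XXOO/O.XX]+0
p5 O@[XXOO/OXX.]: (1,3)[XXOO/OXXO]+0*
p6 X@[XXOO/OXXO] terminal +0; root [.XO./..X.] d6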